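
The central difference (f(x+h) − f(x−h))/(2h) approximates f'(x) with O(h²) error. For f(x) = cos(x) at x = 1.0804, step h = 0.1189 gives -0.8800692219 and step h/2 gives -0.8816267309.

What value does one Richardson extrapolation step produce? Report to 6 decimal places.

r = 2, so 2^r = 4.
2^2×A(h/2) = -3.5265069236; minus A(h) gives -2.6464377017.
Denominator 4 − 1 = 3.
Extrapolated: (-2.6464377017) / 3 = -0.8821459006
Gap between inputs: 1.558e-03; correction applied: −0.0005191697.

-0.882146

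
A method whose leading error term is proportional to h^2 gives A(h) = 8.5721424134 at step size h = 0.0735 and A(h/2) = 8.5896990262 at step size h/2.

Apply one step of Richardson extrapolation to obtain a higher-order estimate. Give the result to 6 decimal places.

Leading term ∝ h^2; use weight 4 = 2^2.
Weighted: 34.3587961048 − 8.5721424134 = 25.7866536914
R = 25.7866536914/3 = 8.5955512305

8.595551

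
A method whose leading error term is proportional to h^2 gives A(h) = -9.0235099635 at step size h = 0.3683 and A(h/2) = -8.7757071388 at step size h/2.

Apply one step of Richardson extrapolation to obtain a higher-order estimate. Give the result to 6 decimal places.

Order 2 gives 2^r = 4 and 2^r − 1 = 3.
Top: 4(-8.7757071388) − (-9.0235099635) = -26.0793185917
Divide by 2^2 − 1 = 3.
Extrapolated: (-26.0793185917) / 3 = -8.6931061972

-8.693106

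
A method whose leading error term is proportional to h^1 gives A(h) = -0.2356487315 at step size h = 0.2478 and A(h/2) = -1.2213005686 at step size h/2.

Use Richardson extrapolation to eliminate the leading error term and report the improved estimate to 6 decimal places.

Method order is 1; weight 2^1 = 2.
2·(-1.2213005686) − (-0.2356487315) = -2.2069524057
(2·(-1.2213005686) − (-0.2356487315))/(2 − 1) = -2.2069524057
Shift from A(h/2): −0.9856518371.

-2.206952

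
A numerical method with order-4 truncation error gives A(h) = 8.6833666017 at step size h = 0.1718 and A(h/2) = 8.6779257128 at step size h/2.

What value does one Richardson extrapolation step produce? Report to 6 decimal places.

8.677563

r = 4: numerator weight 16, denominator 15.
A(h/2) − A(h) = 8.6779257128 − 8.6833666017 = -0.0054408889
Divide by 2^4 − 1 = 15: (-0.0054408889)/15 = -0.0003627259
R = A(h/2) + (A(h/2) − A(h))/15 = 8.6779257128 − 0.0003627259 = 8.6775629869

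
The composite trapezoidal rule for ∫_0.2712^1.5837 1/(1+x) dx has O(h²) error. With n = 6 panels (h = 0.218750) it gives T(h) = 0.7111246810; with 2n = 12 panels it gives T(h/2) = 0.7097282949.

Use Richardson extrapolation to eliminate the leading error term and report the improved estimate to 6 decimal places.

Method order is 2; weight 2^2 = 4.
4 × 0.7097282949 = 2.8389131796; 2.8389131796 − 0.7111246810 = 2.1277884986
Divide by 2^2 − 1 = 3.
Extrapolated: 2.1277884986 / 3 = 0.7092628329

0.709263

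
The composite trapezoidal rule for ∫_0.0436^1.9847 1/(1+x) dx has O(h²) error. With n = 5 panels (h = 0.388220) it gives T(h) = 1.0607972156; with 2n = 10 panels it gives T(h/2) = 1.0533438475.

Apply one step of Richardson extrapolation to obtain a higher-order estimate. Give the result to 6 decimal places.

Leading term ∝ h^2; use weight 4 = 2^2.
Difference of the inputs: 1.0533438475 − 1.0607972156 = -0.0074533681
Correction (A(h/2) − A(h))/(4 − 1) = (-0.0074533681)/3 = -0.0024844560
R = A(h/2) + (A(h/2) − A(h))/3 = 1.0533438475 − 0.0024844560 = 1.0508593915

1.050859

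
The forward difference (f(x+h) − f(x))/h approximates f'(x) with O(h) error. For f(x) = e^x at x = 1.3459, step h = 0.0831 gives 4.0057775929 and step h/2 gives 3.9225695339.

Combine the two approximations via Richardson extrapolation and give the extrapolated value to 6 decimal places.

Leading term ∝ h^1; use weight 2 = 2^1.
Numerator 2 × A(h/2) − A(h) = 2 × 3.9225695339 − 4.0057775929 = 3.8393614749
Denominator 2 − 1 = 1.
(2 × 3.9225695339 − 4.0057775929)/(2 − 1) = 3.8393614749
Shift from A(h/2): −0.0832080590.

3.839361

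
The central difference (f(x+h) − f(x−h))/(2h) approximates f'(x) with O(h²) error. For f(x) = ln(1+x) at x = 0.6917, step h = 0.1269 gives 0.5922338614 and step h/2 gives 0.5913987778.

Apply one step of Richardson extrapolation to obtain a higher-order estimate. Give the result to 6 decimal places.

0.591120

Leading term ∝ h^2; use weight 4 = 2^2.
Top: 4(0.5913987778) − (0.5922338614) = 1.7733612498
Extrapolated: 1.7733612498 / 3 = 0.5911204166
Gap between inputs: 8.351e-04; correction applied: −0.0002783612.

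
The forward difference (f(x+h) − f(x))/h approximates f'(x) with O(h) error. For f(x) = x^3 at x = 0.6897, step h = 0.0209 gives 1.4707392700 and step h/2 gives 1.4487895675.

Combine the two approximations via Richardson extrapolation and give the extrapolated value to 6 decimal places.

r = 1: numerator weight 2, denominator 1.
2×1.4487895675 = 2.8975791350; subtract 1.4707392700 → 1.4268398650
R = 1.4268398650/1 = 1.4268398650
Gap between inputs: 2.195e-02; correction applied: −0.0219497025.

1.426840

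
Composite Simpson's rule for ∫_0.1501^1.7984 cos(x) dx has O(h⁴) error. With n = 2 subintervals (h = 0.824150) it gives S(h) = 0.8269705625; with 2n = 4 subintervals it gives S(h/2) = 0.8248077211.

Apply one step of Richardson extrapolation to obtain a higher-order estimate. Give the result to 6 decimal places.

The method has order 4: 2^4 = 16.
Numerator 16 × A(h/2) − A(h) = 16 × 0.8248077211 − 0.8269705625 = 12.3699529751
R = 12.3699529751/15 = 0.8246635317
Shift from A(h/2): −0.0001441894.

0.824664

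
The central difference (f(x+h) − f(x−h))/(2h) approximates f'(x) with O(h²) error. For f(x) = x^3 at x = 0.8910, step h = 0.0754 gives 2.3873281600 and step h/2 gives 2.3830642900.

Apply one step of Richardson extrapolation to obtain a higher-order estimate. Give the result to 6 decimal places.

2.381643

Method order is 2; weight 2^2 = 4.
Weighted: 9.5322571600 − 2.3873281600 = 7.1449290000
Denominator 4 − 1 = 3.
Extrapolated: 7.1449290000 / 3 = 2.3816430000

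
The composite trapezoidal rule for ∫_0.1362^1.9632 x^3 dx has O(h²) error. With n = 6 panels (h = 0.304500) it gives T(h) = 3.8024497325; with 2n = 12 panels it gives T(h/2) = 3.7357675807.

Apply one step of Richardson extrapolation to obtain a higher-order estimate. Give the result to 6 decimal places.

3.713540

r = 2: numerator weight 4, denominator 3.
Weighted: 14.9430703228 − 3.8024497325 = 11.1406205903
Denominator 4 − 1 = 3.
(4*3.7357675807 − 3.8024497325)/(4 − 1) = 3.7135401968
Correction |R − A(h/2)| = 2.223e-02; gap |A(h/2) − A(h)| = 6.668e-02.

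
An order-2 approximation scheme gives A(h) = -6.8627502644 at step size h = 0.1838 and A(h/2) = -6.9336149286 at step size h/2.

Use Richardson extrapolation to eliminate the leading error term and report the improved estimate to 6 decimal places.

-6.957236

With r = 2 the leading error scales as h^2, so the weight is 2^2 = 4.
4*(-6.9336149286) − (-6.8627502644) = -20.8717094500
Divide by 2^2 − 1 = 3.
(-20.8717094500) ÷ 3 = -6.9572364833
Shift from A(h/2): −0.0236215547.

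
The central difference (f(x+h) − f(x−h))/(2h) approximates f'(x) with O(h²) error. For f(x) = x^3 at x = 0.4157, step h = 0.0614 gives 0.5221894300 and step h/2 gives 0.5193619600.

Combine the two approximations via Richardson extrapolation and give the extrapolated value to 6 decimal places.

With r = 2 the leading error scales as h^2, so the weight is 2^2 = 4.
A(h/2) − A(h) = 0.5193619600 − 0.5221894300 = -0.0028274700
Correction (A(h/2) − A(h))/(4 − 1) = (-0.0028274700)/3 = -0.0009424900
R = A(h/2) + (A(h/2) − A(h))/3 = 0.5193619600 − 0.0009424900 = 0.5184194700

0.518419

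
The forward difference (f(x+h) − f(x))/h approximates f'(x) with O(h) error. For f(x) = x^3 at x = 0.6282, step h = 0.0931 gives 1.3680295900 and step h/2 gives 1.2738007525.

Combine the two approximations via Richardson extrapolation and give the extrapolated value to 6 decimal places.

1.179572

Order 1 gives 2^r = 2 and 2^r − 1 = 1.
Difference of the inputs: 1.2738007525 − 1.3680295900 = -0.0942288375
Divide by 2^1 − 1 = 1: (-0.0942288375)/1 = -0.0942288375
R = A(h/2) + (A(h/2) − A(h))/1 = 1.2738007525 − 0.0942288375 = 1.1795719150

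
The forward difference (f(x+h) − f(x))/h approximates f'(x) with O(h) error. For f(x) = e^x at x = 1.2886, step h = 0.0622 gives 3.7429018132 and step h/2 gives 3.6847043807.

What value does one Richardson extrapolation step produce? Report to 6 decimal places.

3.626507

Method order is 1; weight 2^1 = 2.
2×3.6847043807 = 7.3694087614; subtract 3.7429018132 → 3.6265069482
Extrapolated: 3.6265069482 / 1 = 3.6265069482
Gap between inputs: 5.820e-02; correction applied: −0.0581974325.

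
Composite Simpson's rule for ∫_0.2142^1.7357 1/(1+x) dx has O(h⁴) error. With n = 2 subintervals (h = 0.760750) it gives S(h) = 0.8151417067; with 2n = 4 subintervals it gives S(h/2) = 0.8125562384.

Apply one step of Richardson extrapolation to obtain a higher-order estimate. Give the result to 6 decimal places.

0.812384

Method order is 4; weight 2^4 = 16.
16×0.8125562384 = 13.0008998144; subtract 0.8151417067 → 12.1857581077
Divide by 2^4 − 1 = 15.
12.1857581077 ÷ 15 = 0.8123838738
Gap between inputs: 2.585e-03; correction applied: −0.0001723646.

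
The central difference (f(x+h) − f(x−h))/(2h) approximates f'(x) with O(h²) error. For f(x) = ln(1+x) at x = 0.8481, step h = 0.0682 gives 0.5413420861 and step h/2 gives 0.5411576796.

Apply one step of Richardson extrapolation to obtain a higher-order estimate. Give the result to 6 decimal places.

r = 2, so 2^r = 4.
Numerator 4 × A(h/2) − A(h) = 4 × 0.5411576796 − 0.5413420861 = 1.6232886323
(4 × 0.5411576796 − 0.5413420861)/(4 − 1) = 0.5410962108
Correction |R − A(h/2)| = 6.147e-05; gap |A(h/2) − A(h)| = 1.844e-04.

0.541096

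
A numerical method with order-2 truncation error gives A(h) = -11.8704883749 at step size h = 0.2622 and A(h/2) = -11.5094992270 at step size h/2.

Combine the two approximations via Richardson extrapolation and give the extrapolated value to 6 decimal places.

Method order is 2; weight 2^2 = 4.
4*(-11.5094992270) = -46.0379969080; (-46.0379969080) − (-11.8704883749) = -34.1675085331
Divide by 2^2 − 1 = 3.
Extrapolated: (-34.1675085331) / 3 = -11.3891695110

-11.389170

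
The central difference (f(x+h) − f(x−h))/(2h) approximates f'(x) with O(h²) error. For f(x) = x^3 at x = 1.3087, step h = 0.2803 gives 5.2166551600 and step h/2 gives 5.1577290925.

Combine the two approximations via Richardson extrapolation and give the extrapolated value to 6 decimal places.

Method order is 2; weight 2^2 = 4.
A(h/2) − A(h) = 5.1577290925 − 5.2166551600 = -0.0589260675
Divide by 2^2 − 1 = 3: (-0.0589260675)/3 = -0.0196420225
R = A(h/2) + (A(h/2) − A(h))/3 = 5.1577290925 − 0.0196420225 = 5.1380870700
Shift from A(h/2): −0.0196420225.

5.138087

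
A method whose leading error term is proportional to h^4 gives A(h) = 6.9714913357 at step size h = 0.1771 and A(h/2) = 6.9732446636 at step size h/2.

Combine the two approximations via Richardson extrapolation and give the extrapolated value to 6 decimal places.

6.973362

Order 4 gives 2^r = 16 and 2^r − 1 = 15.
Numerator 16·A(h/2) − A(h) = 16·6.9732446636 − 6.9714913357 = 104.6004232819
R = 104.6004232819/15 = 6.9733615521
Gap between inputs: 1.753e-03; correction applied: +0.0001168885.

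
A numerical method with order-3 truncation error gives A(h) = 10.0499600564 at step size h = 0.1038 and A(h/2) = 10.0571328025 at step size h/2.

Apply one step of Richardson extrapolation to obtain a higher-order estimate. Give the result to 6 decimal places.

Method order is 3; weight 2^3 = 8.
8*10.0571328025 − 10.0499600564 = 70.4071023636
Divide by 2^3 − 1 = 7.
70.4071023636 ÷ 7 = 10.0581574805

10.058157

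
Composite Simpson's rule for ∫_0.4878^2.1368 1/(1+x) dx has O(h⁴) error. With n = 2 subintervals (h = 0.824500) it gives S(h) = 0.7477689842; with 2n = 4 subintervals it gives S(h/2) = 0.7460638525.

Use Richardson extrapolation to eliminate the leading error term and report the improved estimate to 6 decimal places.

Order 4 gives 2^r = 16 and 2^r − 1 = 15.
2^4*A(h/2) = 11.9370216400; minus A(h) gives 11.1892526558.
Divide by 2^4 − 1 = 15.
Result: 0.7459501771

0.745950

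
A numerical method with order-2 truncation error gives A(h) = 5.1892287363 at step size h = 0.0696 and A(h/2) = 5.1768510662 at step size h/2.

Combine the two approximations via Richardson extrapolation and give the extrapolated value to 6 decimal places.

5.172725

Leading term ∝ h^2; use weight 4 = 2^2.
4*5.1768510662 = 20.7074042648; subtract 5.1892287363 → 15.5181755285
Denominator 4 − 1 = 3.
So the Richardson estimate is 5.1727251762.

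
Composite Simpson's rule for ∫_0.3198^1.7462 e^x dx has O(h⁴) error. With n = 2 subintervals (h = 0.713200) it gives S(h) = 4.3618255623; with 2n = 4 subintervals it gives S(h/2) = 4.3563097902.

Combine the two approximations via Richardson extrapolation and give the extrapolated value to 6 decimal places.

r = 4: numerator weight 16, denominator 15.
Weighted: 69.7009566432 − 4.3618255623 = 65.3391310809
Denominator 16 − 1 = 15.
Extrapolated: 65.3391310809 / 15 = 4.3559420721
Gap between inputs: 5.516e-03; correction applied: −0.0003677181.

4.355942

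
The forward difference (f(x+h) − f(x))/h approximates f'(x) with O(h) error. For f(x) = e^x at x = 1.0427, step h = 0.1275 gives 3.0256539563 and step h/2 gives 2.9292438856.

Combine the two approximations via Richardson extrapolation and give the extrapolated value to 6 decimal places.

With r = 1 the leading error scales as h^1, so the weight is 2^1 = 2.
Weighted: 5.8584877712 − 3.0256539563 = 2.8328338149
(2×2.9292438856 − 3.0256539563)/(2 − 1) = 2.8328338149

2.832834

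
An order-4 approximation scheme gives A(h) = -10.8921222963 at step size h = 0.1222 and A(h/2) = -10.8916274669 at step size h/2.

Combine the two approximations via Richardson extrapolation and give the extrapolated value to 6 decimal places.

-10.891594

Error is O(h^4); halving h shrinks it by 2^4 = 16.
Numerator 16·A(h/2) − A(h) = 16·(-10.8916274669) − (-10.8921222963) = -163.3739171741
R = (-163.3739171741)/15 = -10.8915944783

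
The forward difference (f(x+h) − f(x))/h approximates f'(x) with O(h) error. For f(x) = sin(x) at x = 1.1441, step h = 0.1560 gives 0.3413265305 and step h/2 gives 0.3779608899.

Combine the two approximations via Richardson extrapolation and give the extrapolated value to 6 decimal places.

Leading term ∝ h^1; use weight 2 = 2^1.
Difference of the inputs: 0.3779608899 − 0.3413265305 = 0.0366343594
Divide by 2^1 − 1 = 1: 0.0366343594/1 = 0.0366343594
R = A(h/2) + (A(h/2) − A(h))/1 = 0.3779608899 + 0.0366343594 = 0.4145952493

0.414595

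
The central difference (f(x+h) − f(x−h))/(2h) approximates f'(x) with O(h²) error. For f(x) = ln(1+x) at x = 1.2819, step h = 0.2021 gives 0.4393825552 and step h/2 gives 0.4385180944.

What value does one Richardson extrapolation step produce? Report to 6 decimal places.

The method has order 2: 2^2 = 4.
A(h/2) − A(h) = 0.4385180944 − 0.4393825552 = -0.0008644608
Correction (A(h/2) − A(h))/(4 − 1) = (-0.0008644608)/3 = -0.0002881536
R = A(h/2) + (A(h/2) − A(h))/3 = 0.4385180944 − 0.0002881536 = 0.4382299408
Shift from A(h/2): −0.0002881536.

0.438230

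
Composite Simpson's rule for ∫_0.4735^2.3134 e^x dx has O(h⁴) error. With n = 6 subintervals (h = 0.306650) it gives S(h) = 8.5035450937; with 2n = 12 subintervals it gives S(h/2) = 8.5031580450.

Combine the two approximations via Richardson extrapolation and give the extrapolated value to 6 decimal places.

Error is O(h^4); halving h shrinks it by 2^4 = 16.
16 × 8.5031580450 = 136.0505287200; subtract 8.5035450937 → 127.5469836263
(16 × 8.5031580450 − 8.5035450937)/(16 − 1) = 8.5031322418
Gap between inputs: 3.870e-04; correction applied: −0.0000258032.

8.503132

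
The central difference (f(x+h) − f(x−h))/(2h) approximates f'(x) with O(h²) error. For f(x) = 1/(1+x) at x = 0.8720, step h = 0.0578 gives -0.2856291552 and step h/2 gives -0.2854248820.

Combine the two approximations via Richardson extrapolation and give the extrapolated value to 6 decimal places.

Order 2 gives 2^r = 4 and 2^r − 1 = 3.
Weighted: (-1.1416995280) − (-0.2856291552) = -0.8560703728
Denominator 4 − 1 = 3.
(-0.8560703728) ÷ 3 = -0.2853567909
Shift from A(h/2): +0.0000680911.

-0.285357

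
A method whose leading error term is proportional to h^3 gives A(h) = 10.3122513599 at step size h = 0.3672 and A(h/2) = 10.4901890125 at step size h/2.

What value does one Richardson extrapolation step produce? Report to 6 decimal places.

10.515609

Error is O(h^3); halving h shrinks it by 2^3 = 8.
8×10.4901890125 = 83.9215121000; subtract 10.3122513599 → 73.6092607401
Divide by 2^3 − 1 = 7.
Result: 10.5156086772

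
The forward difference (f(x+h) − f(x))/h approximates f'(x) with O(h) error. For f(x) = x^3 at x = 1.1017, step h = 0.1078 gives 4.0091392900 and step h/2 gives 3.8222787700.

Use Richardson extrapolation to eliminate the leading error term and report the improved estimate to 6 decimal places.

3.635418

With r = 1 the leading error scales as h^1, so the weight is 2^1 = 2.
Top: 2(3.8222787700) − (4.0091392900) = 3.6354182500
3.6354182500 ÷ 1 = 3.6354182500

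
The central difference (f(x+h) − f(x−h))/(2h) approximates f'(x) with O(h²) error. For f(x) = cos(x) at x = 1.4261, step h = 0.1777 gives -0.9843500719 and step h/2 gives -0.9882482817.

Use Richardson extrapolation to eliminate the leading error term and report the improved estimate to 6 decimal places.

-0.989548

Method order is 2; weight 2^2 = 4.
A(h/2) − A(h) = -0.9882482817 − (-0.9843500719) = -0.0038982098
Correction (A(h/2) − A(h))/(4 − 1) = (-0.0038982098)/3 = -0.0012994033
R = -0.9882482817 − 0.0012994033 = -0.9895476850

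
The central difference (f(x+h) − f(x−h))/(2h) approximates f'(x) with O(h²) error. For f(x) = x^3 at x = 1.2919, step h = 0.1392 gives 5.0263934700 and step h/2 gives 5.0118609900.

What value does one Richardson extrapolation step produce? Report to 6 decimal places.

5.007017

r = 2, so 2^r = 4.
Numerator 4*A(h/2) − A(h) = 4*5.0118609900 − 5.0263934700 = 15.0210504900
Divide by 2^2 − 1 = 3.
15.0210504900 ÷ 3 = 5.0070168300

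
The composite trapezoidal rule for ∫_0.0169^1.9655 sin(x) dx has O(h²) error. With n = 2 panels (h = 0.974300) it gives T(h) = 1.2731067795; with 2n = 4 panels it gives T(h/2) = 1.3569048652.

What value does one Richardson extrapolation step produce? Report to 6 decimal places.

1.384838

r = 2, so 2^r = 4.
Difference of the inputs: 1.3569048652 − 1.2731067795 = 0.0837980857
Correction (A(h/2) − A(h))/(4 − 1) = 0.0837980857/3 = 0.0279326952
R = A(h/2) + (A(h/2) − A(h))/3 = 1.3569048652 + 0.0279326952 = 1.3848375604
Gap between inputs: 8.380e-02; correction applied: +0.0279326952.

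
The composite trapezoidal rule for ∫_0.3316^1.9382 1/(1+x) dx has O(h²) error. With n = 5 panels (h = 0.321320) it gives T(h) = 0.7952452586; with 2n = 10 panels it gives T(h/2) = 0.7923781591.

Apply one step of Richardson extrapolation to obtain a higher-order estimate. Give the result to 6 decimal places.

r = 2: numerator weight 4, denominator 3.
Weighted: 3.1695126364 − 0.7952452586 = 2.3742673778
Extrapolated: 2.3742673778 / 3 = 0.7914224593
Shift from A(h/2): −0.0009556998.

0.791422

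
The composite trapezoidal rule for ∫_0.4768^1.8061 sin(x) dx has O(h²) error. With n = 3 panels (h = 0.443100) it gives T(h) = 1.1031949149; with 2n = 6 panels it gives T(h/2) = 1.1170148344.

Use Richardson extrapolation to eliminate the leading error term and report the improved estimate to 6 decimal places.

1.121621

r = 2: numerator weight 4, denominator 3.
4*1.1170148344 = 4.4680593376; subtract 1.1031949149 → 3.3648644227
Divide by 2^2 − 1 = 3.
Result: 1.1216214742
Shift from A(h/2): +0.0046066398.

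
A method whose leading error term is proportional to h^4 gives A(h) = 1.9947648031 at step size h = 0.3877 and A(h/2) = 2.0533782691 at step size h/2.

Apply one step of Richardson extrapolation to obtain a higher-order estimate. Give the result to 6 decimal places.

2.057286

Method order is 4; weight 2^4 = 16.
16 × 2.0533782691 = 32.8540523056; 32.8540523056 − 1.9947648031 = 30.8592875025
Denominator 16 − 1 = 15.
So the Richardson estimate is 2.0572858335.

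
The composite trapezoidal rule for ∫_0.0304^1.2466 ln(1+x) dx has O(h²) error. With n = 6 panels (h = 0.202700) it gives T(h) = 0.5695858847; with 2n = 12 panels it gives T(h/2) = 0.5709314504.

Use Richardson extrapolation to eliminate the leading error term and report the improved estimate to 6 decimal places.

With r = 2 the leading error scales as h^2, so the weight is 2^2 = 4.
4×0.5709314504 = 2.2837258016; subtract 0.5695858847 → 1.7141399169
Denominator 4 − 1 = 3.
Result: 0.5713799723
Shift from A(h/2): +0.0004485219.

0.571380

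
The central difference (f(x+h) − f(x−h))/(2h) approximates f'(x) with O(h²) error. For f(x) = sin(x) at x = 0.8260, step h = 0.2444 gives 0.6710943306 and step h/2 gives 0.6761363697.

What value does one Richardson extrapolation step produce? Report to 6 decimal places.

0.677817

r = 2, so 2^r = 4.
Weighted: 2.7045454788 − 0.6710943306 = 2.0334511482
Denominator 4 − 1 = 3.
Extrapolated: 2.0334511482 / 3 = 0.6778170494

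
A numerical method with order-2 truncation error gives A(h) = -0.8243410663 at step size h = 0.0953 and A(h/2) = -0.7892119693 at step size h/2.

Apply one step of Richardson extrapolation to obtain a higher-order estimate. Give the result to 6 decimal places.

Error is O(h^2); halving h shrinks it by 2^2 = 4.
Top: 4(-0.7892119693) − (-0.8243410663) = -2.3325068109
Divide by 2^2 − 1 = 3.
So the Richardson estimate is -0.7775022703.

-0.777502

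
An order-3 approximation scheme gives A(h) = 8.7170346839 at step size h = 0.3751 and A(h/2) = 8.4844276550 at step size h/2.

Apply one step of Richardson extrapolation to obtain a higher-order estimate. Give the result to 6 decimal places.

The method has order 3: 2^3 = 8.
Top: 8(8.4844276550) − (8.7170346839) = 59.1583865561
Divide by 2^3 − 1 = 7.
Extrapolated: 59.1583865561 / 7 = 8.4511980794

8.451198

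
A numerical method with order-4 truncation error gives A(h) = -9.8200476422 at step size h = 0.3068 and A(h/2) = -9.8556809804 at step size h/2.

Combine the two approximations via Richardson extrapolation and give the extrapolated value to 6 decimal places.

With r = 4 the leading error scales as h^4, so the weight is 2^4 = 16.
Numerator 16×A(h/2) − A(h) = 16×(-9.8556809804) − (-9.8200476422) = -147.8708480442
Denominator 16 − 1 = 15.
(-147.8708480442) ÷ 15 = -9.8580565363
Gap between inputs: 3.563e-02; correction applied: −0.0023755559.

-9.858057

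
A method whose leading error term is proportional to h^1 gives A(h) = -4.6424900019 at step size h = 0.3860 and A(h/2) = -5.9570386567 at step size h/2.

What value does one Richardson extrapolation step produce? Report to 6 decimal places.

Order 1 gives 2^r = 2 and 2^r − 1 = 1.
Weighted: (-11.9140773134) − (-4.6424900019) = -7.2715873115
(2*(-5.9570386567) − (-4.6424900019))/(2 − 1) = -7.2715873115

-7.271587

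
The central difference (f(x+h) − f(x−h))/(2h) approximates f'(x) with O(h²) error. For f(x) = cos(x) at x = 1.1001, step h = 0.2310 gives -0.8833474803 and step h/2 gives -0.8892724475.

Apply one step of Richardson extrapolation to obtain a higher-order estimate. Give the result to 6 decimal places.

r = 2, so 2^r = 4.
Weighted: (-3.5570897900) − (-0.8833474803) = -2.6737423097
Denominator 4 − 1 = 3.
So the Richardson estimate is -0.8912474366.
Gap between inputs: 5.925e-03; correction applied: −0.0019749891.

-0.891247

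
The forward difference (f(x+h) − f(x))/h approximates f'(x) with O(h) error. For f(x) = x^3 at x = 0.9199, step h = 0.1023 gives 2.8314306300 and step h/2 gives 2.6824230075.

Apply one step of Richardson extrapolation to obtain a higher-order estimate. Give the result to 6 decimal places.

2.533415

With r = 1 the leading error scales as h^1, so the weight is 2^1 = 2.
2·2.6824230075 = 5.3648460150; 5.3648460150 − 2.8314306300 = 2.5334153850
R = 2.5334153850/1 = 2.5334153850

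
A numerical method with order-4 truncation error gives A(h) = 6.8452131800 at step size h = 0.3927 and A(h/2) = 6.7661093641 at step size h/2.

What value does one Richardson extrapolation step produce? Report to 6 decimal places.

6.760836

Error is O(h^4); halving h shrinks it by 2^4 = 16.
Weighted: 108.2577498256 − 6.8452131800 = 101.4125366456
R = 101.4125366456/15 = 6.7608357764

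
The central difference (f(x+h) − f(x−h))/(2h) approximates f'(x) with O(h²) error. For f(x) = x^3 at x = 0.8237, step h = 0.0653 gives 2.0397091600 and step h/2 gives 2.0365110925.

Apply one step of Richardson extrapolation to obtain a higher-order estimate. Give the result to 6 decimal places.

Error is O(h^2); halving h shrinks it by 2^2 = 4.
4 × 2.0365110925 − 2.0397091600 = 6.1063352100
Divide by 2^2 − 1 = 3.
Extrapolated: 6.1063352100 / 3 = 2.0354450700
Gap between inputs: 3.198e-03; correction applied: −0.0010660225.

2.035445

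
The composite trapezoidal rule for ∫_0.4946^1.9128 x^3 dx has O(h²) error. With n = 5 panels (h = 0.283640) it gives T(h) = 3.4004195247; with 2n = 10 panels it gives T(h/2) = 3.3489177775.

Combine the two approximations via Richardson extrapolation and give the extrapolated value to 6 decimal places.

Method order is 2; weight 2^2 = 4.
4·3.3489177775 − 3.4004195247 = 9.9952515853
Divide by 2^2 − 1 = 3.
(4·3.3489177775 − 3.4004195247)/(4 − 1) = 3.3317505284

3.331751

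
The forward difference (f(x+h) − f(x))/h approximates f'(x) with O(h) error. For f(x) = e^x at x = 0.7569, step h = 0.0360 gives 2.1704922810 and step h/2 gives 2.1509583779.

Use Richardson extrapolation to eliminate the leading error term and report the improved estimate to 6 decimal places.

2.131424

Error is O(h^1); halving h shrinks it by 2^1 = 2.
Weighted: 4.3019167558 − 2.1704922810 = 2.1314244748
Divide by 2^1 − 1 = 1.
(2 × 2.1509583779 − 2.1704922810)/(2 − 1) = 2.1314244748
Correction |R − A(h/2)| = 1.953e-02; gap |A(h/2) − A(h)| = 1.953e-02.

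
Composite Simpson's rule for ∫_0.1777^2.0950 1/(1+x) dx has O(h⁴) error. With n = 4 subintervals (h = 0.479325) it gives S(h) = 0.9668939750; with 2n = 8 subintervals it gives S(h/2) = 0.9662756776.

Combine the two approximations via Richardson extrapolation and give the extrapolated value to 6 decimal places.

With r = 4 the leading error scales as h^4, so the weight is 2^4 = 16.
Top: 16(0.9662756776) − (0.9668939750) = 14.4935168666
Divide by 2^4 − 1 = 15.
Extrapolated: 14.4935168666 / 15 = 0.9662344578
Shift from A(h/2): −0.0000412198.

0.966234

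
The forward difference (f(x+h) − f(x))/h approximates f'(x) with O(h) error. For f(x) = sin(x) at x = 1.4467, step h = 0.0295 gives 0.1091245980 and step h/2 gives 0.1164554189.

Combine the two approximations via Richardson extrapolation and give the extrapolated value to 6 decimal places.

With r = 1 the leading error scales as h^1, so the weight is 2^1 = 2.
2×0.1164554189 = 0.2329108378; subtract 0.1091245980 → 0.1237862398
Extrapolated: 0.1237862398 / 1 = 0.1237862398
Correction |R − A(h/2)| = 7.331e-03; gap |A(h/2) − A(h)| = 7.331e-03.

0.123786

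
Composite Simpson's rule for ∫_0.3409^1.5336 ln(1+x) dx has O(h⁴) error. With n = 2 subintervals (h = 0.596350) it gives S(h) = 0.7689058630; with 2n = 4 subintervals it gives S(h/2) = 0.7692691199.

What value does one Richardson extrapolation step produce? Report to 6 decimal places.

0.769293

r = 4: numerator weight 16, denominator 15.
Numerator 16*A(h/2) − A(h) = 16*0.7692691199 − 0.7689058630 = 11.5394000554
Divide by 2^4 − 1 = 15.
Extrapolated: 11.5394000554 / 15 = 0.7692933370
Shift from A(h/2): +0.0000242171.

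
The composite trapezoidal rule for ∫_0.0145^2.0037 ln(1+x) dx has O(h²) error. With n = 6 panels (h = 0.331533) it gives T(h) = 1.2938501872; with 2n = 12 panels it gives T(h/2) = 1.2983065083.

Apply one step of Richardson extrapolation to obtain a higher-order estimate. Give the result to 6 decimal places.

1.299792

Order 2 gives 2^r = 4 and 2^r − 1 = 3.
Weighted: 5.1932260332 − 1.2938501872 = 3.8993758460
Extrapolated: 3.8993758460 / 3 = 1.2997919487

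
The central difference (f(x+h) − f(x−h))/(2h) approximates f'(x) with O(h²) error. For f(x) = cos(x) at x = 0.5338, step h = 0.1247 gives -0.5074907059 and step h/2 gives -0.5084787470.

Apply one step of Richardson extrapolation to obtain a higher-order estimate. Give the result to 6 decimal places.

-0.508808

Order 2 gives 2^r = 4 and 2^r − 1 = 3.
Numerator 4×A(h/2) − A(h) = 4×(-0.5084787470) − (-0.5074907059) = -1.5264242821
Extrapolated: (-1.5264242821) / 3 = -0.5088080940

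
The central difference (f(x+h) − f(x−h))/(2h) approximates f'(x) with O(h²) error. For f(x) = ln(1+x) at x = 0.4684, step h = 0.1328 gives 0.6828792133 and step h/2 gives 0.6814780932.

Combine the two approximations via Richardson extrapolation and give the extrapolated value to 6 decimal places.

With r = 2 the leading error scales as h^2, so the weight is 2^2 = 4.
4*0.6814780932 = 2.7259123728; subtract 0.6828792133 → 2.0430331595
Denominator 4 − 1 = 3.
(4*0.6814780932 − 0.6828792133)/(4 − 1) = 0.6810110532

0.681011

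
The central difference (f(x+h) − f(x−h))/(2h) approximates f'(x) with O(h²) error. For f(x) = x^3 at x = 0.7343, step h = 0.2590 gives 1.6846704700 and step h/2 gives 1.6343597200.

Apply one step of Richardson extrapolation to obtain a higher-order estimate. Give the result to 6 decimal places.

1.617589

Method order is 2; weight 2^2 = 4.
A(h/2) − A(h) = 1.6343597200 − 1.6846704700 = -0.0503107500
Correction (A(h/2) − A(h))/(4 − 1) = (-0.0503107500)/3 = -0.0167702500
R = 1.6343597200 − 0.0167702500 = 1.6175894700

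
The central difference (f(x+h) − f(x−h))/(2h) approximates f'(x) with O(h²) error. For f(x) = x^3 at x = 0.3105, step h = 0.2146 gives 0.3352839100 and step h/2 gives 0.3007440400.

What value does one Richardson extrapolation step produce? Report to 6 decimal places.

Error is O(h^2); halving h shrinks it by 2^2 = 4.
Numerator 4*A(h/2) − A(h) = 4*0.3007440400 − 0.3352839100 = 0.8676922500
Divide by 2^2 − 1 = 3.
So the Richardson estimate is 0.2892307500.
Correction |R − A(h/2)| = 1.151e-02; gap |A(h/2) − A(h)| = 3.454e-02.

0.289231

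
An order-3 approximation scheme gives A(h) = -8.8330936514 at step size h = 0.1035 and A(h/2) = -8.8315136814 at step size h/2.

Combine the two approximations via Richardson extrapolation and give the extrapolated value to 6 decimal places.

-8.831288

r = 3: numerator weight 8, denominator 7.
A(h/2) − A(h) = -8.8315136814 − (-8.8330936514) = 0.0015799700
Correction (A(h/2) − A(h))/(8 − 1) = 0.0015799700/7 = 0.0002257100
R = A(h/2) + (A(h/2) − A(h))/7 = -8.8315136814 + 0.0002257100 = -8.8312879714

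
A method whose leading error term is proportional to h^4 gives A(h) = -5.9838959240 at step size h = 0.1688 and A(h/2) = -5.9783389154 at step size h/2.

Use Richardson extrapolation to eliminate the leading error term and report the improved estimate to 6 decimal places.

The method has order 4: 2^4 = 16.
16×(-5.9783389154) − (-5.9838959240) = -89.6695267224
R = (-89.6695267224)/15 = -5.9779684482
Gap between inputs: 5.557e-03; correction applied: +0.0003704672.

-5.977968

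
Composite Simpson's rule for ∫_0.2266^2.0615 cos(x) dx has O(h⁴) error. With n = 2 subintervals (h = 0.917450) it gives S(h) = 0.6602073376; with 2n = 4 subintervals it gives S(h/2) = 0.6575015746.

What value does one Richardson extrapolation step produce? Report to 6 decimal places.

Leading term ∝ h^4; use weight 16 = 2^4.
Top: 16(0.6575015746) − (0.6602073376) = 9.8598178560
Denominator 16 − 1 = 15.
Extrapolated: 9.8598178560 / 15 = 0.6573211904

0.657321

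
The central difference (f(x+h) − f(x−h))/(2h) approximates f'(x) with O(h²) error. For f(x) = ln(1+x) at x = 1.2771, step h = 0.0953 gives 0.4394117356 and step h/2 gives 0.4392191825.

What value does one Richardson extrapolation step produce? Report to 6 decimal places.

Leading term ∝ h^2; use weight 4 = 2^2.
4×0.4392191825 = 1.7568767300; 1.7568767300 − 0.4394117356 = 1.3174649944
Denominator 4 − 1 = 3.
1.3174649944 ÷ 3 = 0.4391549981

0.439155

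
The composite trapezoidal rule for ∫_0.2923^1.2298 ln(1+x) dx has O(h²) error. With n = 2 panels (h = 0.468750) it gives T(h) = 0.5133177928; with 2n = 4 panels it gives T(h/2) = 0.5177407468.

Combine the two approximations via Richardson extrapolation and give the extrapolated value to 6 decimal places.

Method order is 2; weight 2^2 = 4.
4·0.5177407468 − 0.5133177928 = 1.5576451944
Divide by 2^2 − 1 = 3.
Extrapolated: 1.5576451944 / 3 = 0.5192150648

0.519215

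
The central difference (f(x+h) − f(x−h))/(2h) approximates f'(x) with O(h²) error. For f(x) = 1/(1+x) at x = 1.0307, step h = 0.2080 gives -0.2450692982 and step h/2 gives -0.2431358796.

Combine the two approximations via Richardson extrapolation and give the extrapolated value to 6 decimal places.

-0.242491

Leading term ∝ h^2; use weight 4 = 2^2.
A(h/2) − A(h) = -0.2431358796 − (-0.2450692982) = 0.0019334186
Correction (A(h/2) − A(h))/(4 − 1) = 0.0019334186/3 = 0.0006444729
R = -0.2431358796 + 0.0006444729 = -0.2424914067
Shift from A(h/2): +0.0006444729.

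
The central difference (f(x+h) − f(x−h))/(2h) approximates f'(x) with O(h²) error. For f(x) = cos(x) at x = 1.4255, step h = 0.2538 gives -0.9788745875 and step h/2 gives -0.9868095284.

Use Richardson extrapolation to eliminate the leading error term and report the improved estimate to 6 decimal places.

-0.989455

The method has order 2: 2^2 = 4.
4 × (-0.9868095284) = -3.9472381136; (-3.9472381136) − (-0.9788745875) = -2.9683635261
R = (-2.9683635261)/3 = -0.9894545087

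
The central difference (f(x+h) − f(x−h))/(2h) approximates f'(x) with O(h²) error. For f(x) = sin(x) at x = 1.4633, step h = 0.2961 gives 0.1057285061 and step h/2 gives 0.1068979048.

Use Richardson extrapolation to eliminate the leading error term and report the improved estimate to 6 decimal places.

0.107288

Error is O(h^2); halving h shrinks it by 2^2 = 4.
2^2·A(h/2) = 0.4275916192; minus A(h) gives 0.3218631131.
Divide by 2^2 − 1 = 3.
So the Richardson estimate is 0.1072877044.
Correction |R − A(h/2)| = 3.898e-04; gap |A(h/2) − A(h)| = 1.169e-03.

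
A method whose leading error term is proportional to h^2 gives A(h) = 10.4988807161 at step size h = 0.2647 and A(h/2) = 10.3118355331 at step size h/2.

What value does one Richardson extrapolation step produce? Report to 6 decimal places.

With r = 2 the leading error scales as h^2, so the weight is 2^2 = 4.
2^2×A(h/2) = 41.2473421324; minus A(h) gives 30.7484614163.
30.7484614163 ÷ 3 = 10.2494871388

10.249487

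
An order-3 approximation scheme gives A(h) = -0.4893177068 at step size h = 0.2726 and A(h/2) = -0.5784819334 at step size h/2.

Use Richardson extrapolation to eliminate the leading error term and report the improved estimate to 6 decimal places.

Method order is 3; weight 2^3 = 8.
8×(-0.5784819334) = -4.6278554672; subtract (-0.4893177068) → -4.1385377604
R = (-4.1385377604)/7 = -0.5912196801

-0.591220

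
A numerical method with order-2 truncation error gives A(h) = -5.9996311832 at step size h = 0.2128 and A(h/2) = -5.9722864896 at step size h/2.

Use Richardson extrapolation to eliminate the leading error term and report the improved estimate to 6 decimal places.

Method order is 2; weight 2^2 = 4.
4 × (-5.9722864896) − (-5.9996311832) = -17.8895147752
R = (-17.8895147752)/3 = -5.9631715917
Gap between inputs: 2.734e-02; correction applied: +0.0091148979.

-5.963172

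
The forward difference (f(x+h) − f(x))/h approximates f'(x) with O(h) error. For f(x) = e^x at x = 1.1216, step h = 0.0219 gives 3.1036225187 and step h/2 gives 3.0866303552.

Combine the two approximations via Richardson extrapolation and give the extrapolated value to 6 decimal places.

r = 1: numerator weight 2, denominator 1.
Top: 2(3.0866303552) − (3.1036225187) = 3.0696381917
Denominator 2 − 1 = 1.
R = 3.0696381917/1 = 3.0696381917
Shift from A(h/2): −0.0169921635.

3.069638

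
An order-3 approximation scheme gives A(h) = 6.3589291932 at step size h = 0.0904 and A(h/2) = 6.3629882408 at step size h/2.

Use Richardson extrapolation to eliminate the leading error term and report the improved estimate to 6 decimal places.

6.363568

Leading term ∝ h^3; use weight 8 = 2^3.
2^3×A(h/2) = 50.9039059264; minus A(h) gives 44.5449767332.
Extrapolated: 44.5449767332 / 7 = 6.3635681047
Correction |R − A(h/2)| = 5.799e-04; gap |A(h/2) − A(h)| = 4.059e-03.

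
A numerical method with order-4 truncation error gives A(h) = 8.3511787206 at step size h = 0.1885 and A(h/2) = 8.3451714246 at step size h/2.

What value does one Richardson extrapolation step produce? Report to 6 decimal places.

Order 4 gives 2^r = 16 and 2^r − 1 = 15.
16·8.3451714246 − 8.3511787206 = 125.1715640730
Divide by 2^4 − 1 = 15.
125.1715640730 ÷ 15 = 8.3447709382

8.344771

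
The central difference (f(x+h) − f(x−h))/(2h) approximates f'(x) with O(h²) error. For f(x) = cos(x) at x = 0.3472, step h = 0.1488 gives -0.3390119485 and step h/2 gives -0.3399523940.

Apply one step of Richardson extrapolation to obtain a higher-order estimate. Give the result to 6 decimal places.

-0.340266

Leading term ∝ h^2; use weight 4 = 2^2.
Weighted: (-1.3598095760) − (-0.3390119485) = -1.0207976275
Extrapolated: (-1.0207976275) / 3 = -0.3402658758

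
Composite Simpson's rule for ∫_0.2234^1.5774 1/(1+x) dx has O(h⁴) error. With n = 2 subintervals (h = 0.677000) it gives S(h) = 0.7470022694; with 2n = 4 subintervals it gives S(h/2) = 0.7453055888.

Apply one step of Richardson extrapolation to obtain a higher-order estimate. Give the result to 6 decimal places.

0.745192

Order 4 gives 2^r = 16 and 2^r − 1 = 15.
A(h/2) − A(h) = 0.7453055888 − 0.7470022694 = -0.0016966806
Divide by 2^4 − 1 = 15: (-0.0016966806)/15 = -0.0001131120
R = 0.7453055888 − 0.0001131120 = 0.7451924768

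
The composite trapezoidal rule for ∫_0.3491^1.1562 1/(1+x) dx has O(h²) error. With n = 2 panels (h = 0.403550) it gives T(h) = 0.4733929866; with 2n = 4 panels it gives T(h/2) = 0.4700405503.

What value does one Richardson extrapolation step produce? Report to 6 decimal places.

r = 2, so 2^r = 4.
Numerator 4 × A(h/2) − A(h) = 4 × 0.4700405503 − 0.4733929866 = 1.4067692146
Denominator 4 − 1 = 3.
(4 × 0.4700405503 − 0.4733929866)/(4 − 1) = 0.4689230715
Gap between inputs: 3.352e-03; correction applied: −0.0011174788.

0.468923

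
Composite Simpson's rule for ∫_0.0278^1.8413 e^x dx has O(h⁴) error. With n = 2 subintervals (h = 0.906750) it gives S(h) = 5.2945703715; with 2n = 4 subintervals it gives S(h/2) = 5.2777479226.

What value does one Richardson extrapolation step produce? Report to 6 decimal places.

5.276626

Order 4 gives 2^r = 16 and 2^r − 1 = 15.
16×5.2777479226 = 84.4439667616; subtract 5.2945703715 → 79.1493963901
Divide by 2^4 − 1 = 15.
R = 79.1493963901/15 = 5.2766264260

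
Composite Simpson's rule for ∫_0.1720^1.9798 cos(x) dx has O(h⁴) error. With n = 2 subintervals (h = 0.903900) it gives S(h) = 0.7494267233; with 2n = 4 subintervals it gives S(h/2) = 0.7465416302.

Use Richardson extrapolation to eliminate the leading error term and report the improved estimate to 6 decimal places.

The method has order 4: 2^4 = 16.
16·0.7465416302 − 0.7494267233 = 11.1952393599
R = 11.1952393599/15 = 0.7463492907
Shift from A(h/2): −0.0001923395.

0.746349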